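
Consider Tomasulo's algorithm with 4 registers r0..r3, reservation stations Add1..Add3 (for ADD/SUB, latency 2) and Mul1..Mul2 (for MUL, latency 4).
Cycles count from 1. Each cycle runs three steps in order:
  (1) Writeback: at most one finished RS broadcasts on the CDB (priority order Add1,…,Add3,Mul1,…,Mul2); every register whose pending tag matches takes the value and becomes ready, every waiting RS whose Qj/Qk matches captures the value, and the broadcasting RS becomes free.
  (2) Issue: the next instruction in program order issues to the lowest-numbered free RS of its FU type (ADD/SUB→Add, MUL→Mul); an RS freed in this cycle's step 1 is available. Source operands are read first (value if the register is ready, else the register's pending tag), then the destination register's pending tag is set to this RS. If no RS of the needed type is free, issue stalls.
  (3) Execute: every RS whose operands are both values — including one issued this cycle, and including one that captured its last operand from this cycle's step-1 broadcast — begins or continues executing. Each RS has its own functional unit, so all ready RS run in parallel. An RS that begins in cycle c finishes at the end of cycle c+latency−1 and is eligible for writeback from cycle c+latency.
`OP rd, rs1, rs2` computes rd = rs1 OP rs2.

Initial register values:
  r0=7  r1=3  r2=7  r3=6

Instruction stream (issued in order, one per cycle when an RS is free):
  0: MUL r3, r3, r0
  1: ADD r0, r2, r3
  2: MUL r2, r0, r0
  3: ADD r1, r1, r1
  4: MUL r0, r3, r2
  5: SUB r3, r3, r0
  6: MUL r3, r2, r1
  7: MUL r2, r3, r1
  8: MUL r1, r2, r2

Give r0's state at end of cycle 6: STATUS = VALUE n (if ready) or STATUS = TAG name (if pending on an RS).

  c1: issue MUL r3<-Mul1  regs: r0:7,r1:3,r2:7,r3:Mul1
  c2: issue ADD r0<-Add1  regs: r0:Add1,r1:3,r2:7,r3:Mul1
  c3: issue MUL r2<-Mul2  regs: r0:Add1,r1:3,r2:Mul2,r3:Mul1
  c4: issue ADD r1<-Add2  regs: r0:Add1,r1:Add2,r2:Mul2,r3:Mul1
  c5: CDB Mul1=42; issue MUL r0<-Mul1  regs: r0:Mul1,r1:Add2,r2:Mul2,r3:42
  c6: CDB Add2=6; issue SUB r3<-Add2  regs: r0:Mul1,r1:6,r2:Mul2,r3:Add2

STATUS = TAG Mul1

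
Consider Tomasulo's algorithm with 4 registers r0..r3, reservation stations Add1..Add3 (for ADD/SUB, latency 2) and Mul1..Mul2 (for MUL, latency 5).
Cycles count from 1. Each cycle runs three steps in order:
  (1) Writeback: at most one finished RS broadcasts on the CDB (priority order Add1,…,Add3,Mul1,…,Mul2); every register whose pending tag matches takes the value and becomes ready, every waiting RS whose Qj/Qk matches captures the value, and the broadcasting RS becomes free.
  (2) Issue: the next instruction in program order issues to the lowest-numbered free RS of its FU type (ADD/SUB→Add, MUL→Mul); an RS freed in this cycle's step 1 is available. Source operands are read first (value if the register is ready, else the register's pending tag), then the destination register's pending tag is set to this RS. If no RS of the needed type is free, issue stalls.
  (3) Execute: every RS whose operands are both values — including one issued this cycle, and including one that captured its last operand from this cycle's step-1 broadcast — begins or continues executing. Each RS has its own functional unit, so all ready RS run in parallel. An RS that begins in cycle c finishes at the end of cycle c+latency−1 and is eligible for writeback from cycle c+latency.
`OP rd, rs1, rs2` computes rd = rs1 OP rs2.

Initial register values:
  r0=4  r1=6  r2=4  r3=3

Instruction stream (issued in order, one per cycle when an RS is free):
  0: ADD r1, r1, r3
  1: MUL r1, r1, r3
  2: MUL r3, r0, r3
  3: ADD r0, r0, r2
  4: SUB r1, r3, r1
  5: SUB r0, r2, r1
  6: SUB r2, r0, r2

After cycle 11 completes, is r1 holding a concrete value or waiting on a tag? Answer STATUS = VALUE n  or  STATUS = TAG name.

  c1: issue ADD r1<-Add1  regs: r0:4,r1:Add1,r2:4,r3:3
  c2: issue MUL r1<-Mul1  regs: r0:4,r1:Mul1,r2:4,r3:3
  c3: CDB Add1=9; issue MUL r3<-Mul2  regs: r0:4,r1:Mul1,r2:4,r3:Mul2
  c4: issue ADD r0<-Add1  regs: r0:Add1,r1:Mul1,r2:4,r3:Mul2
  c5: issue SUB r1<-Add2  regs: r0:Add1,r1:Add2,r2:4,r3:Mul2
  c6: CDB Add1=8; issue SUB r0<-Add1  regs: r0:Add1,r1:Add2,r2:4,r3:Mul2
  c7: issue SUB r2<-Add3  regs: r0:Add1,r1:Add2,r2:Add3,r3:Mul2
  c8: CDB Mul1=27  regs: r0:Add1,r1:Add2,r2:Add3,r3:Mul2
  c9: CDB Mul2=12  regs: r0:Add1,r1:Add2,r2:Add3,r3:12
  c10: -  regs: r0:Add1,r1:Add2,r2:Add3,r3:12
  c11: CDB Add2=-15  regs: r0:Add1,r1:-15,r2:Add3,r3:12

STATUS = VALUE -15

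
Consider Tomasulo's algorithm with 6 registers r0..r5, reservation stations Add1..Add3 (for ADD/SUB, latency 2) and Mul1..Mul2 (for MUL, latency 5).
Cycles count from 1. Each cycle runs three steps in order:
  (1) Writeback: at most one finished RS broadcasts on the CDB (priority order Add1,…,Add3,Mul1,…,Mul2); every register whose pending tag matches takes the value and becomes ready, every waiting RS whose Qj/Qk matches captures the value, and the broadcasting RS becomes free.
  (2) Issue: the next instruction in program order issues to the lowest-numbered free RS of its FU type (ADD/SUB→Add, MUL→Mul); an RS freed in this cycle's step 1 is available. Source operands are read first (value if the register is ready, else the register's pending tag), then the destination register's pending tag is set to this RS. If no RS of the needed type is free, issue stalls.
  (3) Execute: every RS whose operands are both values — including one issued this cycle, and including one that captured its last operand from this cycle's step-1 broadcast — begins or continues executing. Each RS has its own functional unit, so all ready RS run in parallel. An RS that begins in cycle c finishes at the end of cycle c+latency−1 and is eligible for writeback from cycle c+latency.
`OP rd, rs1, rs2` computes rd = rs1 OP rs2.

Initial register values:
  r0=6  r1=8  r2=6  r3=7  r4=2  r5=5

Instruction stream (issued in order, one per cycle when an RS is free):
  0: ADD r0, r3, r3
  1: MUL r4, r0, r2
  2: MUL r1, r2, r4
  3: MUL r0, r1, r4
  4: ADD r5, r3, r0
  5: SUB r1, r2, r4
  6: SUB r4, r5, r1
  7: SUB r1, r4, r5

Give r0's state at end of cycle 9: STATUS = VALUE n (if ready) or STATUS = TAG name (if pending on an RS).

cycle 1: issue ADD r0<-Add1 // r0:Add1,r1:8,r2:6,r3:7,r4:2,r5:5
cycle 2: issue MUL r4<-Mul1 // r0:Add1,r1:8,r2:6,r3:7,r4:Mul1,r5:5
cycle 3: CDB Add1=14; issue MUL r1<-Mul2 // r0:14,r1:Mul2,r2:6,r3:7,r4:Mul1,r5:5
cycle 4: stall // r0:14,r1:Mul2,r2:6,r3:7,r4:Mul1,r5:5
cycle 5: stall // r0:14,r1:Mul2,r2:6,r3:7,r4:Mul1,r5:5
cycle 6: stall // r0:14,r1:Mul2,r2:6,r3:7,r4:Mul1,r5:5
cycle 7: stall // r0:14,r1:Mul2,r2:6,r3:7,r4:Mul1,r5:5
cycle 8: CDB Mul1=84; issue MUL r0<-Mul1 // r0:Mul1,r1:Mul2,r2:6,r3:7,r4:84,r5:5
cycle 9: issue ADD r5<-Add1 // r0:Mul1,r1:Mul2,r2:6,r3:7,r4:84,r5:Add1

STATUS = TAG Mul1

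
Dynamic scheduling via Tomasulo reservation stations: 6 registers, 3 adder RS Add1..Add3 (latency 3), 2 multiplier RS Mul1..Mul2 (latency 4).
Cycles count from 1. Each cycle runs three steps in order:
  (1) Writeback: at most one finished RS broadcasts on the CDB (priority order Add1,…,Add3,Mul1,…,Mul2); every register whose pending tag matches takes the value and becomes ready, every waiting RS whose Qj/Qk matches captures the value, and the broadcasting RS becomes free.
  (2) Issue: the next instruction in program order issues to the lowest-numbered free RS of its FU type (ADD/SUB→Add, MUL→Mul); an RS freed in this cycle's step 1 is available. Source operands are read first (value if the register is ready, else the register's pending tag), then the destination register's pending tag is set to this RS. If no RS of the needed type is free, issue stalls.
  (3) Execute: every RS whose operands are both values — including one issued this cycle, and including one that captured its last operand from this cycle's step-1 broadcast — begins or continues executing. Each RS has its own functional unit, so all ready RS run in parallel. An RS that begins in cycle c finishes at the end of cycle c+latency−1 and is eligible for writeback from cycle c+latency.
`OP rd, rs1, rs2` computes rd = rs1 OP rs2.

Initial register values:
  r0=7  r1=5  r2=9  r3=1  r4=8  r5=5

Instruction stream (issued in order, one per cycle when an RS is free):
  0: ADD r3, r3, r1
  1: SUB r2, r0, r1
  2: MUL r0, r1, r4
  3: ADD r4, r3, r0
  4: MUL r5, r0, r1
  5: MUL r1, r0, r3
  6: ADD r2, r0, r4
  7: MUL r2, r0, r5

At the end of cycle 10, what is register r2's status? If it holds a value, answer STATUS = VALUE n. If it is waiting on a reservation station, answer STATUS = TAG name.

STATUS = TAG Add2

cycle 1: issue ADD r3<-Add1 // r0:7,r1:5,r2:9,r3:Add1,r4:8,r5:5
cycle 2: issue SUB r2<-Add2 // r0:7,r1:5,r2:Add2,r3:Add1,r4:8,r5:5
cycle 3: issue MUL r0<-Mul1 // r0:Mul1,r1:5,r2:Add2,r3:Add1,r4:8,r5:5
cycle 4: CDB Add1=6; issue ADD r4<-Add1 // r0:Mul1,r1:5,r2:Add2,r3:6,r4:Add1,r5:5
cycle 5: CDB Add2=2; issue MUL r5<-Mul2 // r0:Mul1,r1:5,r2:2,r3:6,r4:Add1,r5:Mul2
cycle 6: stall // r0:Mul1,r1:5,r2:2,r3:6,r4:Add1,r5:Mul2
cycle 7: CDB Mul1=40; issue MUL r1<-Mul1 // r0:40,r1:Mul1,r2:2,r3:6,r4:Add1,r5:Mul2
cycle 8: issue ADD r2<-Add2 // r0:40,r1:Mul1,r2:Add2,r3:6,r4:Add1,r5:Mul2
cycle 9: stall // r0:40,r1:Mul1,r2:Add2,r3:6,r4:Add1,r5:Mul2
cycle 10: CDB Add1=46; stall // r0:40,r1:Mul1,r2:Add2,r3:6,r4:46,r5:Mul2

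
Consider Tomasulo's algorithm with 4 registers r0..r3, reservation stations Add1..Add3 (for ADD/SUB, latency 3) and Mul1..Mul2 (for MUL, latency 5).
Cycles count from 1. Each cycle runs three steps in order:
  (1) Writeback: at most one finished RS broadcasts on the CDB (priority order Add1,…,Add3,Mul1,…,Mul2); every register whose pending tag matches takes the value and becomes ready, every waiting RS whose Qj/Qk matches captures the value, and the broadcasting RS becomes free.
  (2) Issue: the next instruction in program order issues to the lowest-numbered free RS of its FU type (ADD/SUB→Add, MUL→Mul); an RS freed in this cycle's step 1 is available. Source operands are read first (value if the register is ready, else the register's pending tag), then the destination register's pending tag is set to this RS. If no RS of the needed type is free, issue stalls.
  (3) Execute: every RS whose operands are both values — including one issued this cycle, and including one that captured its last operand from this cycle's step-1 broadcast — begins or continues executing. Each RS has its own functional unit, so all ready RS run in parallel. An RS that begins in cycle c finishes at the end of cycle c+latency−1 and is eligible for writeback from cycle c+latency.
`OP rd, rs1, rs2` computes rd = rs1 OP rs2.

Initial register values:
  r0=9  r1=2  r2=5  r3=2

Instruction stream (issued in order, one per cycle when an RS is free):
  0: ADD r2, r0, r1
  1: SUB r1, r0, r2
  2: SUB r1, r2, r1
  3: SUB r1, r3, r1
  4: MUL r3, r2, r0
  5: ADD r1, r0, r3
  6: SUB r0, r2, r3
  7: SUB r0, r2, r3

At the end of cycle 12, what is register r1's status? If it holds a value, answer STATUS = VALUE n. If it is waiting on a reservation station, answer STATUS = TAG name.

  c1: issue ADD r2<-Add1  regs: r0:9,r1:2,r2:Add1,r3:2
  c2: issue SUB r1<-Add2  regs: r0:9,r1:Add2,r2:Add1,r3:2
  c3: issue SUB r1<-Add3  regs: r0:9,r1:Add3,r2:Add1,r3:2
  c4: CDB Add1=11; issue SUB r1<-Add1  regs: r0:9,r1:Add1,r2:11,r3:2
  c5: issue MUL r3<-Mul1  regs: r0:9,r1:Add1,r2:11,r3:Mul1
  c6: stall  regs: r0:9,r1:Add1,r2:11,r3:Mul1
  c7: CDB Add2=-2; issue ADD r1<-Add2  regs: r0:9,r1:Add2,r2:11,r3:Mul1
  c8: stall  regs: r0:9,r1:Add2,r2:11,r3:Mul1
  c9: stall  regs: r0:9,r1:Add2,r2:11,r3:Mul1
  c10: CDB Add3=13; issue SUB r0<-Add3  regs: r0:Add3,r1:Add2,r2:11,r3:Mul1
  c11: CDB Mul1=99; stall  regs: r0:Add3,r1:Add2,r2:11,r3:99
  c12: stall  regs: r0:Add3,r1:Add2,r2:11,r3:99

STATUS = TAG Add2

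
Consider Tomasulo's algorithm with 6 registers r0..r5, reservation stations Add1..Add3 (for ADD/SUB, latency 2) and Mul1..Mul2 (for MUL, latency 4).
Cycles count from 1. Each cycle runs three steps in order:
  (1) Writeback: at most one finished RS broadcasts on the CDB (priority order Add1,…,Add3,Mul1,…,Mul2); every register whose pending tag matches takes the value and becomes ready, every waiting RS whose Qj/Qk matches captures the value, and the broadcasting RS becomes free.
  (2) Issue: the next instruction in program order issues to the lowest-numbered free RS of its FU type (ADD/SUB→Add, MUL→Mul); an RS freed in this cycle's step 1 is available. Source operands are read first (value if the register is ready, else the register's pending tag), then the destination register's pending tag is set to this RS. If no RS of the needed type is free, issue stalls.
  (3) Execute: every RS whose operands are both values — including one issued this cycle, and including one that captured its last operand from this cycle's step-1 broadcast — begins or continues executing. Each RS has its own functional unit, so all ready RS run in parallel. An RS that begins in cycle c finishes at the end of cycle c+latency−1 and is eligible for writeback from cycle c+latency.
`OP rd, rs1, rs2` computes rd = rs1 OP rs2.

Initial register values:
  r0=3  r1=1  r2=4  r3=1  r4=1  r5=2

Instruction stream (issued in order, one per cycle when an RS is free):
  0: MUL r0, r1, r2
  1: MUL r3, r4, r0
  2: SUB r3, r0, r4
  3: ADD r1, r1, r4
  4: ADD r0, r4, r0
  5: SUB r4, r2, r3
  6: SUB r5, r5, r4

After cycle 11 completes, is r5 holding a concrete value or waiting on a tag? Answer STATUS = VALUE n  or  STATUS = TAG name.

c1: issue MUL r0<-Mul1 | r0:Mul1,r1:1,r2:4,r3:1,r4:1,r5:2
c2: issue MUL r3<-Mul2 | r0:Mul1,r1:1,r2:4,r3:Mul2,r4:1,r5:2
c3: issue SUB r3<-Add1 | r0:Mul1,r1:1,r2:4,r3:Add1,r4:1,r5:2
c4: issue ADD r1<-Add2 | r0:Mul1,r1:Add2,r2:4,r3:Add1,r4:1,r5:2
c5: CDB Mul1=4; issue ADD r0<-Add3 | r0:Add3,r1:Add2,r2:4,r3:Add1,r4:1,r5:2
c6: CDB Add2=2; issue SUB r4<-Add2 | r0:Add3,r1:2,r2:4,r3:Add1,r4:Add2,r5:2
c7: CDB Add1=3; issue SUB r5<-Add1 | r0:Add3,r1:2,r2:4,r3:3,r4:Add2,r5:Add1
c8: CDB Add3=5 | r0:5,r1:2,r2:4,r3:3,r4:Add2,r5:Add1
c9: CDB Add2=1 | r0:5,r1:2,r2:4,r3:3,r4:1,r5:Add1
c10: CDB Mul2=4 | r0:5,r1:2,r2:4,r3:3,r4:1,r5:Add1
c11: CDB Add1=1 | r0:5,r1:2,r2:4,r3:3,r4:1,r5:1

STATUS = VALUE 1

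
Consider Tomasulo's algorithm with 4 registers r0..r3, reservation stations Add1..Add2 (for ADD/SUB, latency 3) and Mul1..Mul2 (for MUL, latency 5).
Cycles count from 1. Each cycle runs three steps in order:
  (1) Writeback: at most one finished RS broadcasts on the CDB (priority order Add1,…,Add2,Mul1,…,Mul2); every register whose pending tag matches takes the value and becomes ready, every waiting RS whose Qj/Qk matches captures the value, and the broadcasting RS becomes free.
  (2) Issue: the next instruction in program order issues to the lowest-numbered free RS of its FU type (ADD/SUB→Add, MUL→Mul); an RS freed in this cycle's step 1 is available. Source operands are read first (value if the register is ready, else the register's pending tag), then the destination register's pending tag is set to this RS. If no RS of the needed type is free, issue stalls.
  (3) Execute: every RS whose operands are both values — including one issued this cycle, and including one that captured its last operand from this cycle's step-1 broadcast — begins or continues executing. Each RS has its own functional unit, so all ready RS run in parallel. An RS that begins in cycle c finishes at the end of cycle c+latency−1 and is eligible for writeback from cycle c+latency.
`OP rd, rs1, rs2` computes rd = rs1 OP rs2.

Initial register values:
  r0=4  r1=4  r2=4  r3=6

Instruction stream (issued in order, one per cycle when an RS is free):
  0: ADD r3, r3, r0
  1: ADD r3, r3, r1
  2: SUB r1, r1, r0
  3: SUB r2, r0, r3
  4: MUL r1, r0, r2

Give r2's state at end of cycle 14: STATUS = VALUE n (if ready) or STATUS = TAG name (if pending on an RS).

c1: issue ADD r3<-Add1 | r0:4,r1:4,r2:4,r3:Add1
c2: issue ADD r3<-Add2 | r0:4,r1:4,r2:4,r3:Add2
c3: stall | r0:4,r1:4,r2:4,r3:Add2
c4: CDB Add1=10; issue SUB r1<-Add1 | r0:4,r1:Add1,r2:4,r3:Add2
c5: stall | r0:4,r1:Add1,r2:4,r3:Add2
c6: stall | r0:4,r1:Add1,r2:4,r3:Add2
c7: CDB Add1=0; issue SUB r2<-Add1 | r0:4,r1:0,r2:Add1,r3:Add2
c8: CDB Add2=14; issue MUL r1<-Mul1 | r0:4,r1:Mul1,r2:Add1,r3:14
c9: - | r0:4,r1:Mul1,r2:Add1,r3:14
c10: - | r0:4,r1:Mul1,r2:Add1,r3:14
c11: CDB Add1=-10 | r0:4,r1:Mul1,r2:-10,r3:14
c12: - | r0:4,r1:Mul1,r2:-10,r3:14
c13: - | r0:4,r1:Mul1,r2:-10,r3:14
c14: - | r0:4,r1:Mul1,r2:-10,r3:14

STATUS = VALUE -10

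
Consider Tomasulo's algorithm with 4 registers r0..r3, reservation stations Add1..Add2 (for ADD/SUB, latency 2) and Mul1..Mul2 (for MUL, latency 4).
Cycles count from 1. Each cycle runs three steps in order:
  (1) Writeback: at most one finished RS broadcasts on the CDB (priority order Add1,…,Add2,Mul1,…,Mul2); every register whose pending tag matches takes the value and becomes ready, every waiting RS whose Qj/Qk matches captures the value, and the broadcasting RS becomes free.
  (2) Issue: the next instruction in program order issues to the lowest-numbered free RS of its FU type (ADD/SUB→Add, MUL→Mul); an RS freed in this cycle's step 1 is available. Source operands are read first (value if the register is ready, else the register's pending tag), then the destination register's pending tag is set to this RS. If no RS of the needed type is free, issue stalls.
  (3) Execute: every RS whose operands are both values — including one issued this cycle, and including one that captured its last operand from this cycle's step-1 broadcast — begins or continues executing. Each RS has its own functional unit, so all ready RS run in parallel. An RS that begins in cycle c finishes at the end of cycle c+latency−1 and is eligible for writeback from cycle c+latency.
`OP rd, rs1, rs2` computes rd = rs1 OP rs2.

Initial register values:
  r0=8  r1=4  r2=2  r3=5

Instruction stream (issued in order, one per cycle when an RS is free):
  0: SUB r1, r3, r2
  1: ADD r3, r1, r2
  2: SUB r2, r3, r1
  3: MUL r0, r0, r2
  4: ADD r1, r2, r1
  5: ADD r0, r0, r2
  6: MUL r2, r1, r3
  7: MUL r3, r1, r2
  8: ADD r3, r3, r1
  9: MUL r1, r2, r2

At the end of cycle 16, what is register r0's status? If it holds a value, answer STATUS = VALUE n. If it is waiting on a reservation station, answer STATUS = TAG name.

cycle 1: issue SUB r1<-Add1 // r0:8,r1:Add1,r2:2,r3:5
cycle 2: issue ADD r3<-Add2 // r0:8,r1:Add1,r2:2,r3:Add2
cycle 3: CDB Add1=3; issue SUB r2<-Add1 // r0:8,r1:3,r2:Add1,r3:Add2
cycle 4: issue MUL r0<-Mul1 // r0:Mul1,r1:3,r2:Add1,r3:Add2
cycle 5: CDB Add2=5; issue ADD r1<-Add2 // r0:Mul1,r1:Add2,r2:Add1,r3:5
cycle 6: stall // r0:Mul1,r1:Add2,r2:Add1,r3:5
cycle 7: CDB Add1=2; issue ADD r0<-Add1 // r0:Add1,r1:Add2,r2:2,r3:5
cycle 8: issue MUL r2<-Mul2 // r0:Add1,r1:Add2,r2:Mul2,r3:5
cycle 9: CDB Add2=5; stall // r0:Add1,r1:5,r2:Mul2,r3:5
cycle 10: stall // r0:Add1,r1:5,r2:Mul2,r3:5
cycle 11: CDB Mul1=16; issue MUL r3<-Mul1 // r0:Add1,r1:5,r2:Mul2,r3:Mul1
cycle 12: issue ADD r3<-Add2 // r0:Add1,r1:5,r2:Mul2,r3:Add2
cycle 13: CDB Add1=18; stall // r0:18,r1:5,r2:Mul2,r3:Add2
cycle 14: CDB Mul2=25; issue MUL r1<-Mul2 // r0:18,r1:Mul2,r2:25,r3:Add2
cycle 15: - // r0:18,r1:Mul2,r2:25,r3:Add2
cycle 16: - // r0:18,r1:Mul2,r2:25,r3:Add2

STATUS = VALUE 18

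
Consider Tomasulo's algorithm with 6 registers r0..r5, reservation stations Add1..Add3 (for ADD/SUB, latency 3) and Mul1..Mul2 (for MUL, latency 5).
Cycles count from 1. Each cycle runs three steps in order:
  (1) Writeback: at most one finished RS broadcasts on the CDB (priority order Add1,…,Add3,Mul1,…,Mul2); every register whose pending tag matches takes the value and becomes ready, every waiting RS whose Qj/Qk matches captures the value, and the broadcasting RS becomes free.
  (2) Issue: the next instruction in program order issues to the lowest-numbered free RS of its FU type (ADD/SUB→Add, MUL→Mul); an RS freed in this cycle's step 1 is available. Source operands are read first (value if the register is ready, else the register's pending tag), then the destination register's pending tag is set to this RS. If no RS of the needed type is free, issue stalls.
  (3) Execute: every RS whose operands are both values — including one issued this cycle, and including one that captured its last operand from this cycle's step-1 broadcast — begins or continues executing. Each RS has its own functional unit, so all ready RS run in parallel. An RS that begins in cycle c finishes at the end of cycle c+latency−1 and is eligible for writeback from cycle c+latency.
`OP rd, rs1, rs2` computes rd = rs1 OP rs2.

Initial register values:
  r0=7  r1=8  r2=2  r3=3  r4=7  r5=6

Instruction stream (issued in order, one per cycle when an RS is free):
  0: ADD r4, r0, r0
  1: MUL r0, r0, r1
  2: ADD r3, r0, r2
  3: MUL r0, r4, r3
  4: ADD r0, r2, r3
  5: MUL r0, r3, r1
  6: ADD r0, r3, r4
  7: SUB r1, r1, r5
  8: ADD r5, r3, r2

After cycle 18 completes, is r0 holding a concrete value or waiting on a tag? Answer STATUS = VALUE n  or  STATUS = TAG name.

c1: issue ADD r4<-Add1 | r0:7,r1:8,r2:2,r3:3,r4:Add1,r5:6
c2: issue MUL r0<-Mul1 | r0:Mul1,r1:8,r2:2,r3:3,r4:Add1,r5:6
c3: issue ADD r3<-Add2 | r0:Mul1,r1:8,r2:2,r3:Add2,r4:Add1,r5:6
c4: CDB Add1=14; issue MUL r0<-Mul2 | r0:Mul2,r1:8,r2:2,r3:Add2,r4:14,r5:6
c5: issue ADD r0<-Add1 | r0:Add1,r1:8,r2:2,r3:Add2,r4:14,r5:6
c6: stall | r0:Add1,r1:8,r2:2,r3:Add2,r4:14,r5:6
c7: CDB Mul1=56; issue MUL r0<-Mul1 | r0:Mul1,r1:8,r2:2,r3:Add2,r4:14,r5:6
c8: issue ADD r0<-Add3 | r0:Add3,r1:8,r2:2,r3:Add2,r4:14,r5:6
c9: stall | r0:Add3,r1:8,r2:2,r3:Add2,r4:14,r5:6
c10: CDB Add2=58; issue SUB r1<-Add2 | r0:Add3,r1:Add2,r2:2,r3:58,r4:14,r5:6
c11: stall | r0:Add3,r1:Add2,r2:2,r3:58,r4:14,r5:6
c12: stall | r0:Add3,r1:Add2,r2:2,r3:58,r4:14,r5:6
c13: CDB Add1=60; issue ADD r5<-Add1 | r0:Add3,r1:Add2,r2:2,r3:58,r4:14,r5:Add1
c14: CDB Add2=2 | r0:Add3,r1:2,r2:2,r3:58,r4:14,r5:Add1
c15: CDB Add3=72 | r0:72,r1:2,r2:2,r3:58,r4:14,r5:Add1
c16: CDB Add1=60 | r0:72,r1:2,r2:2,r3:58,r4:14,r5:60
c17: CDB Mul1=464 | r0:72,r1:2,r2:2,r3:58,r4:14,r5:60
c18: CDB Mul2=812 | r0:72,r1:2,r2:2,r3:58,r4:14,r5:60

STATUS = VALUE 72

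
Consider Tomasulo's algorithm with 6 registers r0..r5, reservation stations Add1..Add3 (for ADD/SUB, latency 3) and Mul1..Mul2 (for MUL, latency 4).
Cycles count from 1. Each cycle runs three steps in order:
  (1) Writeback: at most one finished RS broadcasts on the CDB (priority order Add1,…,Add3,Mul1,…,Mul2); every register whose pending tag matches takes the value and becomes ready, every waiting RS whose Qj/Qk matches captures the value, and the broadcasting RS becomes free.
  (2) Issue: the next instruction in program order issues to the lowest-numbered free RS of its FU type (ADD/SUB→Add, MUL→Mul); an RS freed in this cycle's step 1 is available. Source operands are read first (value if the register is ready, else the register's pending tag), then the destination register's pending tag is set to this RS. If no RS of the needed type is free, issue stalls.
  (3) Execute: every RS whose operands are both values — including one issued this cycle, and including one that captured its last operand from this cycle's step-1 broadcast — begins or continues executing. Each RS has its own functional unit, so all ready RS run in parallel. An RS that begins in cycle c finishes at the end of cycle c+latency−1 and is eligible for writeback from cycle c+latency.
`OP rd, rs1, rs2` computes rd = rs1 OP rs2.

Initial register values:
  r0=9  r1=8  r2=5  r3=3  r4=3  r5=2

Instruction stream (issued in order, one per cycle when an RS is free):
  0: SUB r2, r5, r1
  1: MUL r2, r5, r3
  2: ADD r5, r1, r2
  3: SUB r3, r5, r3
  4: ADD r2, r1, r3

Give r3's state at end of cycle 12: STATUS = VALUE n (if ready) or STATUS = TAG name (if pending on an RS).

STATUS = VALUE 11

c1: issue SUB r2<-Add1 | r0:9,r1:8,r2:Add1,r3:3,r4:3,r5:2
c2: issue MUL r2<-Mul1 | r0:9,r1:8,r2:Mul1,r3:3,r4:3,r5:2
c3: issue ADD r5<-Add2 | r0:9,r1:8,r2:Mul1,r3:3,r4:3,r5:Add2
c4: CDB Add1=-6; issue SUB r3<-Add1 | r0:9,r1:8,r2:Mul1,r3:Add1,r4:3,r5:Add2
c5: issue ADD r2<-Add3 | r0:9,r1:8,r2:Add3,r3:Add1,r4:3,r5:Add2
c6: CDB Mul1=6 | r0:9,r1:8,r2:Add3,r3:Add1,r4:3,r5:Add2
c7: - | r0:9,r1:8,r2:Add3,r3:Add1,r4:3,r5:Add2
c8: - | r0:9,r1:8,r2:Add3,r3:Add1,r4:3,r5:Add2
c9: CDB Add2=14 | r0:9,r1:8,r2:Add3,r3:Add1,r4:3,r5:14
c10: - | r0:9,r1:8,r2:Add3,r3:Add1,r4:3,r5:14
c11: - | r0:9,r1:8,r2:Add3,r3:Add1,r4:3,r5:14
c12: CDB Add1=11 | r0:9,r1:8,r2:Add3,r3:11,r4:3,r5:14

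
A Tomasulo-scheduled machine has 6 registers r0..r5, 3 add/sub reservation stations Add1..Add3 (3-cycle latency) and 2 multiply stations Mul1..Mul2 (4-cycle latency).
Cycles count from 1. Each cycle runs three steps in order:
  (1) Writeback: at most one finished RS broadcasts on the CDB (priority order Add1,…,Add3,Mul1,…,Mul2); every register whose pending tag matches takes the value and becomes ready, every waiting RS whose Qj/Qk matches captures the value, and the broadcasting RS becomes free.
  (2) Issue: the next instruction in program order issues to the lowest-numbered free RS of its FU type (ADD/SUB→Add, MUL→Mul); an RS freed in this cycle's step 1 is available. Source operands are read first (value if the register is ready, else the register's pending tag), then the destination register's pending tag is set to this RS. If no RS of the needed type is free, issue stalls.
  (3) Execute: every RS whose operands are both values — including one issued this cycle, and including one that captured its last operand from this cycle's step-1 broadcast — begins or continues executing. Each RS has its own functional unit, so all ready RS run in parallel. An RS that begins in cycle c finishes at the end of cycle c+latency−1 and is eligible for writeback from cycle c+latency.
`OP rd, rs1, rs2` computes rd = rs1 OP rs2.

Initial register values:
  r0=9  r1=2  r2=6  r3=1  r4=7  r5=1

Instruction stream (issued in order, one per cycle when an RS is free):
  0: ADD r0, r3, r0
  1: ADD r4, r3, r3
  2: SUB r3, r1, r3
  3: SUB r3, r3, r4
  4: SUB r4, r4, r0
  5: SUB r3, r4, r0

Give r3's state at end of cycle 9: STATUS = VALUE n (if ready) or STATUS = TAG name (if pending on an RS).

STATUS = TAG Add3

cycle 1: issue ADD r0<-Add1 // r0:Add1,r1:2,r2:6,r3:1,r4:7,r5:1
cycle 2: issue ADD r4<-Add2 // r0:Add1,r1:2,r2:6,r3:1,r4:Add2,r5:1
cycle 3: issue SUB r3<-Add3 // r0:Add1,r1:2,r2:6,r3:Add3,r4:Add2,r5:1
cycle 4: CDB Add1=10; issue SUB r3<-Add1 // r0:10,r1:2,r2:6,r3:Add1,r4:Add2,r5:1
cycle 5: CDB Add2=2; issue SUB r4<-Add2 // r0:10,r1:2,r2:6,r3:Add1,r4:Add2,r5:1
cycle 6: CDB Add3=1; issue SUB r3<-Add3 // r0:10,r1:2,r2:6,r3:Add3,r4:Add2,r5:1
cycle 7: - // r0:10,r1:2,r2:6,r3:Add3,r4:Add2,r5:1
cycle 8: CDB Add2=-8 // r0:10,r1:2,r2:6,r3:Add3,r4:-8,r5:1
cycle 9: CDB Add1=-1 // r0:10,r1:2,r2:6,r3:Add3,r4:-8,r5:1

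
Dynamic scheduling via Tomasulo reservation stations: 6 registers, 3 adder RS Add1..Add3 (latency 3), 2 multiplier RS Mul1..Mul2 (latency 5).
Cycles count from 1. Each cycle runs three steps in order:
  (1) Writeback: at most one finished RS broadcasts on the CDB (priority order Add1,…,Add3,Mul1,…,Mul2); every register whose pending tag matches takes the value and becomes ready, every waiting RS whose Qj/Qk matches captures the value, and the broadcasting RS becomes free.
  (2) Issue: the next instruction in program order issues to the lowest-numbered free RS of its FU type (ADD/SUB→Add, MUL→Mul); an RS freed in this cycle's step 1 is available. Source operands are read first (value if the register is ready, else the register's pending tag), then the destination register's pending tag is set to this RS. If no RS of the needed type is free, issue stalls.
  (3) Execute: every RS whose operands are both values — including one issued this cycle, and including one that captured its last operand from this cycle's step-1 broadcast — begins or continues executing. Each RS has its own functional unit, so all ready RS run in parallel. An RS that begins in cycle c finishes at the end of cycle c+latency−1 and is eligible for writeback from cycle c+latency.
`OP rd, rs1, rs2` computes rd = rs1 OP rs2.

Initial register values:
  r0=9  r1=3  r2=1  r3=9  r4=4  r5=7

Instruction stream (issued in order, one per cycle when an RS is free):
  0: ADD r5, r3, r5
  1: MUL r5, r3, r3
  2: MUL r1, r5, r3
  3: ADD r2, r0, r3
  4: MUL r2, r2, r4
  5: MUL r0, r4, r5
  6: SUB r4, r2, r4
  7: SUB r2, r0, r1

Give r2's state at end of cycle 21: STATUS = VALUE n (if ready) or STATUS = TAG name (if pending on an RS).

STATUS = VALUE -405

cycle 1: issue ADD r5<-Add1 // r0:9,r1:3,r2:1,r3:9,r4:4,r5:Add1
cycle 2: issue MUL r5<-Mul1 // r0:9,r1:3,r2:1,r3:9,r4:4,r5:Mul1
cycle 3: issue MUL r1<-Mul2 // r0:9,r1:Mul2,r2:1,r3:9,r4:4,r5:Mul1
cycle 4: CDB Add1=16; issue ADD r2<-Add1 // r0:9,r1:Mul2,r2:Add1,r3:9,r4:4,r5:Mul1
cycle 5: stall // r0:9,r1:Mul2,r2:Add1,r3:9,r4:4,r5:Mul1
cycle 6: stall // r0:9,r1:Mul2,r2:Add1,r3:9,r4:4,r5:Mul1
cycle 7: CDB Add1=18; stall // r0:9,r1:Mul2,r2:18,r3:9,r4:4,r5:Mul1
cycle 8: CDB Mul1=81; issue MUL r2<-Mul1 // r0:9,r1:Mul2,r2:Mul1,r3:9,r4:4,r5:81
cycle 9: stall // r0:9,r1:Mul2,r2:Mul1,r3:9,r4:4,r5:81
cycle 10: stall // r0:9,r1:Mul2,r2:Mul1,r3:9,r4:4,r5:81
cycle 11: stall // r0:9,r1:Mul2,r2:Mul1,r3:9,r4:4,r5:81
cycle 12: stall // r0:9,r1:Mul2,r2:Mul1,r3:9,r4:4,r5:81
cycle 13: CDB Mul1=72; issue MUL r0<-Mul1 // r0:Mul1,r1:Mul2,r2:72,r3:9,r4:4,r5:81
cycle 14: CDB Mul2=729; issue SUB r4<-Add1 // r0:Mul1,r1:729,r2:72,r3:9,r4:Add1,r5:81
cycle 15: issue SUB r2<-Add2 // r0:Mul1,r1:729,r2:Add2,r3:9,r4:Add1,r5:81
cycle 16: - // r0:Mul1,r1:729,r2:Add2,r3:9,r4:Add1,r5:81
cycle 17: CDB Add1=68 // r0:Mul1,r1:729,r2:Add2,r3:9,r4:68,r5:81
cycle 18: CDB Mul1=324 // r0:324,r1:729,r2:Add2,r3:9,r4:68,r5:81
cycle 19: - // r0:324,r1:729,r2:Add2,r3:9,r4:68,r5:81
cycle 20: - // r0:324,r1:729,r2:Add2,r3:9,r4:68,r5:81
cycle 21: CDB Add2=-405 // r0:324,r1:729,r2:-405,r3:9,r4:68,r5:81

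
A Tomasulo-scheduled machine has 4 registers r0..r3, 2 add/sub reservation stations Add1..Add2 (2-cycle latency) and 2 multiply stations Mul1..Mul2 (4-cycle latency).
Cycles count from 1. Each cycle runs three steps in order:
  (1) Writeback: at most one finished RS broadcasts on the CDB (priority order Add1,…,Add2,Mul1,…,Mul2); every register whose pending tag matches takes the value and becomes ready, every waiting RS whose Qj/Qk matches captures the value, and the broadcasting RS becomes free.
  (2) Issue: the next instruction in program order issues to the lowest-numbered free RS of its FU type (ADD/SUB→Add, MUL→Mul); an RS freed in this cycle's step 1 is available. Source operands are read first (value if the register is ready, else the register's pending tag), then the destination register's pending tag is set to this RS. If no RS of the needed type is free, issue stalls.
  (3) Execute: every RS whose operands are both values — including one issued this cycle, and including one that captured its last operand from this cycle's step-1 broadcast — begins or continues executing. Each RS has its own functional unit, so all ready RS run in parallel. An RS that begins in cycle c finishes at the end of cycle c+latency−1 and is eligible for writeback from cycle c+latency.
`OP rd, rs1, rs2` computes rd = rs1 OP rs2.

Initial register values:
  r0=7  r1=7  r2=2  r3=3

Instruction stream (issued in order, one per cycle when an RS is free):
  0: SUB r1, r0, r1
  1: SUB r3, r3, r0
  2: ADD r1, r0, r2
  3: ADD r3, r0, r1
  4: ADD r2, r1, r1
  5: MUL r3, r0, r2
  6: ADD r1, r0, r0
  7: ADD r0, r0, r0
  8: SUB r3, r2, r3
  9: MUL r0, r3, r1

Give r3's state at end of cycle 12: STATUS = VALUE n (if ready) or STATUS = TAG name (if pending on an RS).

cycle 1: issue SUB r1<-Add1 // r0:7,r1:Add1,r2:2,r3:3
cycle 2: issue SUB r3<-Add2 // r0:7,r1:Add1,r2:2,r3:Add2
cycle 3: CDB Add1=0; issue ADD r1<-Add1 // r0:7,r1:Add1,r2:2,r3:Add2
cycle 4: CDB Add2=-4; issue ADD r3<-Add2 // r0:7,r1:Add1,r2:2,r3:Add2
cycle 5: CDB Add1=9; issue ADD r2<-Add1 // r0:7,r1:9,r2:Add1,r3:Add2
cycle 6: issue MUL r3<-Mul1 // r0:7,r1:9,r2:Add1,r3:Mul1
cycle 7: CDB Add1=18; issue ADD r1<-Add1 // r0:7,r1:Add1,r2:18,r3:Mul1
cycle 8: CDB Add2=16; issue ADD r0<-Add2 // r0:Add2,r1:Add1,r2:18,r3:Mul1
cycle 9: CDB Add1=14; issue SUB r3<-Add1 // r0:Add2,r1:14,r2:18,r3:Add1
cycle 10: CDB Add2=14; issue MUL r0<-Mul2 // r0:Mul2,r1:14,r2:18,r3:Add1
cycle 11: CDB Mul1=126 // r0:Mul2,r1:14,r2:18,r3:Add1
cycle 12: - // r0:Mul2,r1:14,r2:18,r3:Add1

STATUS = TAG Add1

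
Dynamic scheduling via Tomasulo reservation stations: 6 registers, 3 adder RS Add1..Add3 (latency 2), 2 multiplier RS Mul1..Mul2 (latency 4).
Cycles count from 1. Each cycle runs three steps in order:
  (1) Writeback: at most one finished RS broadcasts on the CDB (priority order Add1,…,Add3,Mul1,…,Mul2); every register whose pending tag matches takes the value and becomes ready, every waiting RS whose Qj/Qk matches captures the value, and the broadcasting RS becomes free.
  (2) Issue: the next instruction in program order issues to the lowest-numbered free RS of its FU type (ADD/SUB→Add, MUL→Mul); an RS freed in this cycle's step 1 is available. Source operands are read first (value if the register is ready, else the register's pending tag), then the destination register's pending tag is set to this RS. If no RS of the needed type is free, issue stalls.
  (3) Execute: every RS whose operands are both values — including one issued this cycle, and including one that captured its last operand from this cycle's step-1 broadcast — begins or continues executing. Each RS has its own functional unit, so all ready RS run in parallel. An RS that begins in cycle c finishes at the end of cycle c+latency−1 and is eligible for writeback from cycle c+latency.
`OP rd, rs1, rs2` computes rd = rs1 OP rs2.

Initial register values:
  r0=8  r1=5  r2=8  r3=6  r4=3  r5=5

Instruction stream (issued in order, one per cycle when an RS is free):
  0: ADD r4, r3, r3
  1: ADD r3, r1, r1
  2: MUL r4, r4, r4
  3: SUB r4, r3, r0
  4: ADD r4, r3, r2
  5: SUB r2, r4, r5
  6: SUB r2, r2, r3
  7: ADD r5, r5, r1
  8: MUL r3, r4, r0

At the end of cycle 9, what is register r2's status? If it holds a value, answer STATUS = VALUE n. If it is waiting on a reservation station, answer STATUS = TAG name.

STATUS = TAG Add2

  c1: issue ADD r4<-Add1  regs: r0:8,r1:5,r2:8,r3:6,r4:Add1,r5:5
  c2: issue ADD r3<-Add2  regs: r0:8,r1:5,r2:8,r3:Add2,r4:Add1,r5:5
  c3: CDB Add1=12; issue MUL r4<-Mul1  regs: r0:8,r1:5,r2:8,r3:Add2,r4:Mul1,r5:5
  c4: CDB Add2=10; issue SUB r4<-Add1  regs: r0:8,r1:5,r2:8,r3:10,r4:Add1,r5:5
  c5: issue ADD r4<-Add2  regs: r0:8,r1:5,r2:8,r3:10,r4:Add2,r5:5
  c6: CDB Add1=2; issue SUB r2<-Add1  regs: r0:8,r1:5,r2:Add1,r3:10,r4:Add2,r5:5
  c7: CDB Add2=18; issue SUB r2<-Add2  regs: r0:8,r1:5,r2:Add2,r3:10,r4:18,r5:5
  c8: CDB Mul1=144; issue ADD r5<-Add3  regs: r0:8,r1:5,r2:Add2,r3:10,r4:18,r5:Add3
  c9: CDB Add1=13; issue MUL r3<-Mul1  regs: r0:8,r1:5,r2:Add2,r3:Mul1,r4:18,r5:Add3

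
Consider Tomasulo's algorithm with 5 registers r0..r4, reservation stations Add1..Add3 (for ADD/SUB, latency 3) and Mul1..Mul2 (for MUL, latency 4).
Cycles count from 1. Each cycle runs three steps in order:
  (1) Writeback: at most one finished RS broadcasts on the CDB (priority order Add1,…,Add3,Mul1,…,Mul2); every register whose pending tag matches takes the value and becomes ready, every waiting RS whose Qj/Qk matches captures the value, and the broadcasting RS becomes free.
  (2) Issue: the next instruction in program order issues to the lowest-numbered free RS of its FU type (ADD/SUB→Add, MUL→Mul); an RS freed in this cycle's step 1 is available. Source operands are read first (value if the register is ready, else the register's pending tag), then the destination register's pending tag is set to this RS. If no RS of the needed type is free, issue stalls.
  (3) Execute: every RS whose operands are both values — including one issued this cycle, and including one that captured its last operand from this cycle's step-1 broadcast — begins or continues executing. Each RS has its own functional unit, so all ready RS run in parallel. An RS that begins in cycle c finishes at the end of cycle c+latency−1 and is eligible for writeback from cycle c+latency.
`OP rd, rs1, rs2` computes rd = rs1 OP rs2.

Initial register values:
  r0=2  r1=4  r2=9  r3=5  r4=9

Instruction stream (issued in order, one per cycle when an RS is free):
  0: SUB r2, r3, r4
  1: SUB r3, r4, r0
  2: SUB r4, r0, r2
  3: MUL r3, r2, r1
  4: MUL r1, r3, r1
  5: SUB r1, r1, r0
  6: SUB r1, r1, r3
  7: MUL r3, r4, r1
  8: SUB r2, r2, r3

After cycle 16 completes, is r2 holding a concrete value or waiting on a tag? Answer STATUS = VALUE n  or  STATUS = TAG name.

STATUS = TAG Add3

  c1: issue SUB r2<-Add1  regs: r0:2,r1:4,r2:Add1,r3:5,r4:9
  c2: issue SUB r3<-Add2  regs: r0:2,r1:4,r2:Add1,r3:Add2,r4:9
  c3: issue SUB r4<-Add3  regs: r0:2,r1:4,r2:Add1,r3:Add2,r4:Add3
  c4: CDB Add1=-4; issue MUL r3<-Mul1  regs: r0:2,r1:4,r2:-4,r3:Mul1,r4:Add3
  c5: CDB Add2=7; issue MUL r1<-Mul2  regs: r0:2,r1:Mul2,r2:-4,r3:Mul1,r4:Add3
  c6: issue SUB r1<-Add1  regs: r0:2,r1:Add1,r2:-4,r3:Mul1,r4:Add3
  c7: CDB Add3=6; issue SUB r1<-Add2  regs: r0:2,r1:Add2,r2:-4,r3:Mul1,r4:6
  c8: CDB Mul1=-16; issue MUL r3<-Mul1  regs: r0:2,r1:Add2,r2:-4,r3:Mul1,r4:6
  c9: issue SUB r2<-Add3  regs: r0:2,r1:Add2,r2:Add3,r3:Mul1,r4:6
  c10: -  regs: r0:2,r1:Add2,r2:Add3,r3:Mul1,r4:6
  c11: -  regs: r0:2,r1:Add2,r2:Add3,r3:Mul1,r4:6
  c12: CDB Mul2=-64  regs: r0:2,r1:Add2,r2:Add3,r3:Mul1,r4:6
  c13: -  regs: r0:2,r1:Add2,r2:Add3,r3:Mul1,r4:6
  c14: -  regs: r0:2,r1:Add2,r2:Add3,r3:Mul1,r4:6
  c15: CDB Add1=-66  regs: r0:2,r1:Add2,r2:Add3,r3:Mul1,r4:6
  c16: -  regs: r0:2,r1:Add2,r2:Add3,r3:Mul1,r4:6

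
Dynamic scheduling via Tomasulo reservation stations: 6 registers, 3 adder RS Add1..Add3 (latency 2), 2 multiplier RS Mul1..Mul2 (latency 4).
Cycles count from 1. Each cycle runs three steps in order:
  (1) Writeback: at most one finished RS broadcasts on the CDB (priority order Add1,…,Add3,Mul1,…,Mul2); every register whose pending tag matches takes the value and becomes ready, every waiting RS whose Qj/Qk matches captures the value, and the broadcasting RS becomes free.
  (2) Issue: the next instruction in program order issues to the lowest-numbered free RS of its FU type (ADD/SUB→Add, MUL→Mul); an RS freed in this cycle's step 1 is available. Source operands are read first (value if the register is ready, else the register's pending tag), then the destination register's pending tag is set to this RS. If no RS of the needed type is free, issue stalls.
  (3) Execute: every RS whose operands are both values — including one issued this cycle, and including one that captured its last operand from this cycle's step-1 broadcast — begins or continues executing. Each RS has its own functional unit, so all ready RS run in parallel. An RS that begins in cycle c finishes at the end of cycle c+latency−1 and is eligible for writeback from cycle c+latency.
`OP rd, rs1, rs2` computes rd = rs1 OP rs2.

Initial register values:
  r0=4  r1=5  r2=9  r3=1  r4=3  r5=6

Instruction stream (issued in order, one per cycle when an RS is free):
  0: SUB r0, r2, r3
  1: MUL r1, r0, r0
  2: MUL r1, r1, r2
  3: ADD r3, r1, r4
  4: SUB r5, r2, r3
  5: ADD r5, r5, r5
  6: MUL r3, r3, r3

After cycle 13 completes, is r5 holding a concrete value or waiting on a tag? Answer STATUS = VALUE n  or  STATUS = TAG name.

  c1: issue SUB r0<-Add1  regs: r0:Add1,r1:5,r2:9,r3:1,r4:3,r5:6
  c2: issue MUL r1<-Mul1  regs: r0:Add1,r1:Mul1,r2:9,r3:1,r4:3,r5:6
  c3: CDB Add1=8; issue MUL r1<-Mul2  regs: r0:8,r1:Mul2,r2:9,r3:1,r4:3,r5:6
  c4: issue ADD r3<-Add1  regs: r0:8,r1:Mul2,r2:9,r3:Add1,r4:3,r5:6
  c5: issue SUB r5<-Add2  regs: r0:8,r1:Mul2,r2:9,r3:Add1,r4:3,r5:Add2
  c6: issue ADD r5<-Add3  regs: r0:8,r1:Mul2,r2:9,r3:Add1,r4:3,r5:Add3
  c7: CDB Mul1=64; issue MUL r3<-Mul1  regs: r0:8,r1:Mul2,r2:9,r3:Mul1,r4:3,r5:Add3
  c8: -  regs: r0:8,r1:Mul2,r2:9,r3:Mul1,r4:3,r5:Add3
  c9: -  regs: r0:8,r1:Mul2,r2:9,r3:Mul1,r4:3,r5:Add3
  c10: -  regs: r0:8,r1:Mul2,r2:9,r3:Mul1,r4:3,r5:Add3
  c11: CDB Mul2=576  regs: r0:8,r1:576,r2:9,r3:Mul1,r4:3,r5:Add3
  c12: -  regs: r0:8,r1:576,r2:9,r3:Mul1,r4:3,r5:Add3
  c13: CDB Add1=579  regs: r0:8,r1:576,r2:9,r3:Mul1,r4:3,r5:Add3

STATUS = TAG Add3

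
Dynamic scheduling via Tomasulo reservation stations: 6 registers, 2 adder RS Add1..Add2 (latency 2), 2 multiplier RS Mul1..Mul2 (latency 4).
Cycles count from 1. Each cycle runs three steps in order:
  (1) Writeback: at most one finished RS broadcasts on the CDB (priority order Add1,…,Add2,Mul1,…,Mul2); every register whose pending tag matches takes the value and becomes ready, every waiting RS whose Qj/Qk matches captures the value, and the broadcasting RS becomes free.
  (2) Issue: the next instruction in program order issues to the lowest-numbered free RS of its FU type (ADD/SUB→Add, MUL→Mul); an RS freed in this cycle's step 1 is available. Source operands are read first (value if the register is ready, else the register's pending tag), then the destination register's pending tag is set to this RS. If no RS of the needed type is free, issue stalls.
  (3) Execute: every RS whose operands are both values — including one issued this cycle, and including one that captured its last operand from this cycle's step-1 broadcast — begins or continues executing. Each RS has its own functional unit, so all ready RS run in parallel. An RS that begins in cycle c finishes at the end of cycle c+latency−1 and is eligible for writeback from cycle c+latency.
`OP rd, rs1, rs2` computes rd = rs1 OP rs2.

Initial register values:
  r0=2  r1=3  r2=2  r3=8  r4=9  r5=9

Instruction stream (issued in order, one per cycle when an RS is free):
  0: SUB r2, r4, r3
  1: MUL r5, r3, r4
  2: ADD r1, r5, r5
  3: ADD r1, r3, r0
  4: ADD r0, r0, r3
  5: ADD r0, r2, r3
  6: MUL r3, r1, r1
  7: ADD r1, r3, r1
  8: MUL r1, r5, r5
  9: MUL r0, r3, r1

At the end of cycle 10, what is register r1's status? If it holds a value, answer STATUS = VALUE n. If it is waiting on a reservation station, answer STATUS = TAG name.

  c1: issue SUB r2<-Add1  regs: r0:2,r1:3,r2:Add1,r3:8,r4:9,r5:9
  c2: issue MUL r5<-Mul1  regs: r0:2,r1:3,r2:Add1,r3:8,r4:9,r5:Mul1
  c3: CDB Add1=1; issue ADD r1<-Add1  regs: r0:2,r1:Add1,r2:1,r3:8,r4:9,r5:Mul1
  c4: issue ADD r1<-Add2  regs: r0:2,r1:Add2,r2:1,r3:8,r4:9,r5:Mul1
  c5: stall  regs: r0:2,r1:Add2,r2:1,r3:8,r4:9,r5:Mul1
  c6: CDB Add2=10; issue ADD r0<-Add2  regs: r0:Add2,r1:10,r2:1,r3:8,r4:9,r5:Mul1
  c7: CDB Mul1=72; stall  regs: r0:Add2,r1:10,r2:1,r3:8,r4:9,r5:72
  c8: CDB Add2=10; issue ADD r0<-Add2  regs: r0:Add2,r1:10,r2:1,r3:8,r4:9,r5:72
  c9: CDB Add1=144; issue MUL r3<-Mul1  regs: r0:Add2,r1:10,r2:1,r3:Mul1,r4:9,r5:72
  c10: CDB Add2=9; issue ADD r1<-Add1  regs: r0:9,r1:Add1,r2:1,r3:Mul1,r4:9,r5:72

STATUS = TAG Add1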